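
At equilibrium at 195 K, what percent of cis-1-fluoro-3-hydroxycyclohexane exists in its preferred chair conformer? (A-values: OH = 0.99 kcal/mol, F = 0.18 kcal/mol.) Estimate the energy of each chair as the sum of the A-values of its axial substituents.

C1 and C3 have the same parity, so for the cis isomer the two substituents are e,e in one chair and a,a in the other.
Chair I (hydroxyl axial, fluoro axial): E = 1.17 kcal/mol; chair II (hydroxyl equatorial, fluoro equatorial): E = 0.00 kcal/mol.
ΔG = 1.17 kcal/mol between the two chairs.
K = exp(ΔG/RT) with R = 1.987×10⁻³ kcal mol⁻¹ K⁻¹ and T = 195 K gives K ≈ 20.5.
Fraction in the lower-energy chair = K/(K+1) = 95.3%.

95.3%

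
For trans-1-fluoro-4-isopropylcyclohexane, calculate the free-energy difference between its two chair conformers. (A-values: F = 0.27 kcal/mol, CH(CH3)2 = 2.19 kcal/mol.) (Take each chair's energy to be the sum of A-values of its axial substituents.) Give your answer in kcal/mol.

C1 and C4 have opposite parity, so for the trans isomer the two substituents are e,e in one chair and a,a in the other.
Chair I (fluoro axial, isopropyl axial): E = 2.46 kcal/mol.
Chair II (fluoro equatorial, isopropyl equatorial): E = 0.00 kcal/mol.
ΔE = 2.46 − 0.00 = 2.46 kcal/mol; chair II is more stable.

2.46 kcal/mol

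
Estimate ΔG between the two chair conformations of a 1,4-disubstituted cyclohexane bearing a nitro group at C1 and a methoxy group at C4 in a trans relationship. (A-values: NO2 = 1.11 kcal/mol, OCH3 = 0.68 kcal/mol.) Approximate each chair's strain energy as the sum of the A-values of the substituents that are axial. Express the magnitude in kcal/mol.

C1 and C4 have opposite parity, so for the trans isomer the two substituents are e,e in one chair and a,a in the other.
Chair I (nitro axial, methoxy axial): E = 1.79 kcal/mol.
Chair II (nitro equatorial, methoxy equatorial): E = 0.00 kcal/mol.
ΔE = 1.79 − 0.00 = 1.79 kcal/mol; chair II is more stable.

1.79 kcal/mol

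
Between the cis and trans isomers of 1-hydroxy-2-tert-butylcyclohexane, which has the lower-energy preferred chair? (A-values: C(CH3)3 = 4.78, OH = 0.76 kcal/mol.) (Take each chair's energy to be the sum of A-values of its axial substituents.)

trans

At 1,2 positions (parity opposite): cis → (a,e or e,a); trans → (e,e or a,a).
Best chair for cis: E = 0.76 kcal/mol; best chair for trans: E = 0.00 kcal/mol.
The trans isomer is lower by 0.76 kcal/mol.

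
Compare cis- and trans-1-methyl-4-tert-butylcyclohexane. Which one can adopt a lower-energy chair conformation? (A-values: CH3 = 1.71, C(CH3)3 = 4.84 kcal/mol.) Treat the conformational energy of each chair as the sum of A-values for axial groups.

At 1,4 positions (parity opposite): cis → (a,e or e,a); trans → (e,e or a,a).
Best chair for cis: E = 1.71 kcal/mol; best chair for trans: E = 0.00 kcal/mol.
The trans isomer is lower by 1.71 kcal/mol.

trans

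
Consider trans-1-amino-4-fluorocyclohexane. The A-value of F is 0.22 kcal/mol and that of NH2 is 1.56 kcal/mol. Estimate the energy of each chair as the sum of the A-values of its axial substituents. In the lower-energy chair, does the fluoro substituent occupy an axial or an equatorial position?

equatorial

C1 and C4 have opposite parity, so for the trans isomer the two substituents are e,e in one chair and a,a in the other.
Chair I (fluoro axial, amino axial): E = 1.78 kcal/mol.
Chair II (fluoro equatorial, amino equatorial): E = 0.00 kcal/mol.
Chair II is the more stable (lower-energy) conformer, and in that chair the fluoro group is equatorial.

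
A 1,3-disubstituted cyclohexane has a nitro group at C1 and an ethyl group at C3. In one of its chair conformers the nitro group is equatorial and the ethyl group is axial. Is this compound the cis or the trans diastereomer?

C1 and C3 have the same parity, so their axial bonds point in the same direction.
With same-parity carbons, two substituents on the same face are both axial or both equatorial; opposite faces give one of each.
Here the groups are equatorial/axial → opposite face → trans.

trans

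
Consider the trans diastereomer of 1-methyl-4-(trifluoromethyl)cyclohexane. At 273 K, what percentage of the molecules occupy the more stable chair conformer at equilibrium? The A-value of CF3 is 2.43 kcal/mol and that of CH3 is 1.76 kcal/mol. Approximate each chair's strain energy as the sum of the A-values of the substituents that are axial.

C1 and C4 have opposite parity, so for the trans isomer the two substituents are e,e in one chair and a,a in the other.
Chair I (trifluoromethyl axial, methyl axial): E = 4.19 kcal/mol; chair II (trifluoromethyl equatorial, methyl equatorial): E = 0.00 kcal/mol.
ΔG = 4.19 kcal/mol between the two chairs.
K = exp(ΔG/RT) with R = 1.987×10⁻³ kcal mol⁻¹ K⁻¹ and T = 273 K gives K ≈ 2.26e+03.
Fraction in the lower-energy chair = K/(K+1) = 100.0%.

100.0%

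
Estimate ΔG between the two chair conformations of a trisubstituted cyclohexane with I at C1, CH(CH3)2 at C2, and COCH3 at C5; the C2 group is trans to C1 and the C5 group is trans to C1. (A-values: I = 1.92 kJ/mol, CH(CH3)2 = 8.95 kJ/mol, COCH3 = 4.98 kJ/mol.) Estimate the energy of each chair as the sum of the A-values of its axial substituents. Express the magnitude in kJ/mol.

5.89 kJ/mol

Chair I (iodo axial, isopropyl axial, acetyl equatorial): E = 10.87 kJ/mol.
Chair II (iodo equatorial, isopropyl equatorial, acetyl axial): E = 4.98 kJ/mol.
ΔE = 10.87 − 4.98 = 5.89 kJ/mol; chair II is more stable.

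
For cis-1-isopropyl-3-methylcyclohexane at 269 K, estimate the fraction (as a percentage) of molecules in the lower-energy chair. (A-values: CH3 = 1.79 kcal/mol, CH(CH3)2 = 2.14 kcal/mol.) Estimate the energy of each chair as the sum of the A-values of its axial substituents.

99.9%

C1 and C3 have the same parity, so for the cis isomer the two substituents are e,e in one chair and a,a in the other.
Chair I (methyl axial, isopropyl axial): E = 3.93 kcal/mol; chair II (methyl equatorial, isopropyl equatorial): E = 0.00 kcal/mol.
ΔG = 3.93 kcal/mol between the two chairs.
K = exp(ΔG/RT) with R = 1.987×10⁻³ kcal mol⁻¹ K⁻¹ and T = 269 K gives K ≈ 1.56e+03.
Fraction in the lower-energy chair = K/(K+1) = 99.9%.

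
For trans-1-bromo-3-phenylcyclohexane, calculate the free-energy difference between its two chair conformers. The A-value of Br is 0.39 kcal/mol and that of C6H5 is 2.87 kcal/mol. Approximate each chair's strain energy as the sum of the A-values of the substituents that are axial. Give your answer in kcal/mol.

2.48 kcal/mol

C1 and C3 have the same parity, so for the trans isomer the two substituents are one axial and one equatorial in each chair.
Chair I (bromo axial, phenyl equatorial): E = 0.39 kcal/mol.
Chair II (bromo equatorial, phenyl axial): E = 2.87 kcal/mol.
ΔE = 2.87 − 0.39 = 2.48 kcal/mol; chair I is more stable.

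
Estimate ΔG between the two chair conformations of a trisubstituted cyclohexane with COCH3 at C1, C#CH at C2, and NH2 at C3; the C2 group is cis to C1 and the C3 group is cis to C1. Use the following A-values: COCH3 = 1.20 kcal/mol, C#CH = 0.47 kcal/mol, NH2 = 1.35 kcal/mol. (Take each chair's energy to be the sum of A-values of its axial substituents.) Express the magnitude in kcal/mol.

2.08 kcal/mol

Chair I (acetyl axial, ethynyl equatorial, amino axial): E = 2.55 kcal/mol.
Chair II (acetyl equatorial, ethynyl axial, amino equatorial): E = 0.47 kcal/mol.
ΔE = 2.55 − 0.47 = 2.08 kcal/mol; chair II is more stable.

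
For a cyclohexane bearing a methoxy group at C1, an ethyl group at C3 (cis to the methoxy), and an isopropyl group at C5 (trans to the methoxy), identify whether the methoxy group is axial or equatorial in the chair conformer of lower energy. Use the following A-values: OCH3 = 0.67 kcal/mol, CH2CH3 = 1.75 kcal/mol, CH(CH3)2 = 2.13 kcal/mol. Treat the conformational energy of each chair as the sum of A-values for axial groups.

Chair I (methoxy axial, ethyl axial, isopropyl equatorial): E = 2.42 kcal/mol.
Chair II (methoxy equatorial, ethyl equatorial, isopropyl axial): E = 2.13 kcal/mol.
Chair II is the more stable (lower-energy) conformer, and in that chair the methoxy group is equatorial.

equatorial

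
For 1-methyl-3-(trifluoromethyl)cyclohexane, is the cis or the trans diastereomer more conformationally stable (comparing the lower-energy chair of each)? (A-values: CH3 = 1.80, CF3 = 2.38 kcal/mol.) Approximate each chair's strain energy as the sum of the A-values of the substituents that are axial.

cis

At 1,3 positions (parity same): cis → (e,e or a,a); trans → (a,e or e,a).
Best chair for cis: E = 0.00 kcal/mol; best chair for trans: E = 1.80 kcal/mol.
The cis isomer is lower by 1.80 kcal/mol.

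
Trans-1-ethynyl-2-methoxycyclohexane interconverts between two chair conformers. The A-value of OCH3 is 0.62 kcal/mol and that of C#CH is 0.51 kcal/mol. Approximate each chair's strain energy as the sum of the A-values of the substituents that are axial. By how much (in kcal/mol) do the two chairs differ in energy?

C1 and C2 have opposite parity, so for the trans isomer the two substituents are e,e in one chair and a,a in the other.
Chair I (methoxy axial, ethynyl axial): E = 1.13 kcal/mol.
Chair II (methoxy equatorial, ethynyl equatorial): E = 0.00 kcal/mol.
ΔE = 1.13 − 0.00 = 1.13 kcal/mol; chair II is more stable.

1.13 kcal/mol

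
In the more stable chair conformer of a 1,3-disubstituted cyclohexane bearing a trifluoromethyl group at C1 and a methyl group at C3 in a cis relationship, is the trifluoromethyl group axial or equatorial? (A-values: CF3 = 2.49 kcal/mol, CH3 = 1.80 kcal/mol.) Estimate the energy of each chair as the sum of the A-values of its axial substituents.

equatorial

C1 and C3 have the same parity, so for the cis isomer the two substituents are e,e in one chair and a,a in the other.
Chair I (trifluoromethyl axial, methyl axial): E = 4.29 kcal/mol.
Chair II (trifluoromethyl equatorial, methyl equatorial): E = 0.00 kcal/mol.
Chair II is the more stable (lower-energy) conformer, and in that chair the trifluoromethyl group is equatorial.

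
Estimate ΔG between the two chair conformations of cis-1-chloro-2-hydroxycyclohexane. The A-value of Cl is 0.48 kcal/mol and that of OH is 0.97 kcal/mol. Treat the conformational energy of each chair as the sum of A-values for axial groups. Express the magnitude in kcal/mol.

0.49 kcal/mol

C1 and C2 have opposite parity, so for the cis isomer the two substituents are one axial and one equatorial in each chair.
Chair I (chloro axial, hydroxyl equatorial): E = 0.48 kcal/mol.
Chair II (chloro equatorial, hydroxyl axial): E = 0.97 kcal/mol.
ΔE = 0.97 − 0.48 = 0.49 kcal/mol; chair I is more stable.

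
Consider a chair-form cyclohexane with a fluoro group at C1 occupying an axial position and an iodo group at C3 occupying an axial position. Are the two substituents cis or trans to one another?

C1 and C3 have the same parity, so their axial bonds point in the same direction.
With same-parity carbons, two substituents on the same face are both axial or both equatorial; opposite faces give one of each.
Here the groups are axial/axial → same face → cis.

cis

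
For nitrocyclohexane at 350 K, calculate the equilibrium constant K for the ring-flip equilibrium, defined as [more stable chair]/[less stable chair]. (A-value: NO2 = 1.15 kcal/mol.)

One chair has the nitro group axial (E = 1.15 kcal/mol) and the other has it equatorial (E = 0).
ΔG = 1.15 kcal/mol between the two chairs.
K = exp(ΔG/RT) with R = 1.987×10⁻³ kcal mol⁻¹ K⁻¹ and T = 350 K gives K ≈ 5.23.

K ≈ 5.23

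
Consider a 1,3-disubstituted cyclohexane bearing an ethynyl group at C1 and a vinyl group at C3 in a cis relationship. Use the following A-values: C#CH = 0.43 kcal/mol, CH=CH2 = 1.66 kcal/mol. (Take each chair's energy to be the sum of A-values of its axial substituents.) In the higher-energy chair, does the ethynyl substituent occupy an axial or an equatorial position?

C1 and C3 have the same parity, so for the cis isomer the two substituents are e,e in one chair and a,a in the other.
Chair I (ethynyl axial, vinyl axial): E = 2.09 kcal/mol.
Chair II (ethynyl equatorial, vinyl equatorial): E = 0.00 kcal/mol.
Chair I is the less stable (higher-energy) conformer, and in that chair the ethynyl group is axial.

axial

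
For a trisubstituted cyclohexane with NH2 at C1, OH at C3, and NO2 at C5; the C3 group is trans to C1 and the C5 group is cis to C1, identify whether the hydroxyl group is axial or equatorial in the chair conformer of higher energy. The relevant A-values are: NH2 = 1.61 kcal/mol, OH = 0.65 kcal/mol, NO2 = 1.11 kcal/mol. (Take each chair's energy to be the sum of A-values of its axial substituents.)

equatorial

Chair I (amino axial, hydroxyl equatorial, nitro axial): E = 2.72 kcal/mol.
Chair II (amino equatorial, hydroxyl axial, nitro equatorial): E = 0.65 kcal/mol.
Chair I is the less stable (higher-energy) conformer, and in that chair the hydroxyl group is equatorial.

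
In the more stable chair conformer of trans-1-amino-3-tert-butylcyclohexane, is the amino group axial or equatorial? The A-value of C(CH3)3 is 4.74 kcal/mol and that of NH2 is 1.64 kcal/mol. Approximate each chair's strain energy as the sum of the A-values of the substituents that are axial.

axial

C1 and C3 have the same parity, so for the trans isomer the two substituents are one axial and one equatorial in each chair.
Chair I (tert-butyl axial, amino equatorial): E = 4.74 kcal/mol.
Chair II (tert-butyl equatorial, amino axial): E = 1.64 kcal/mol.
Chair II is the more stable (lower-energy) conformer, and in that chair the amino group is axial.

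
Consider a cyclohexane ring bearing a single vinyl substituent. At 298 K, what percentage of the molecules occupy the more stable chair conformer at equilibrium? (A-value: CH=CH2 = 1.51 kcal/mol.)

One chair has the vinyl group axial (E = 1.51 kcal/mol) and the other has it equatorial (E = 0).
ΔG = 1.51 kcal/mol between the two chairs.
K = exp(ΔG/RT) with R = 1.987×10⁻³ kcal mol⁻¹ K⁻¹ and T = 298 K gives K ≈ 12.8.
Fraction in the lower-energy chair = K/(K+1) = 92.8%.

92.8%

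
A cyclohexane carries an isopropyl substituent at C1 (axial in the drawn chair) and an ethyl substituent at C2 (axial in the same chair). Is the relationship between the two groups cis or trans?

trans

C1 and C2 have opposite parity, so their axial bonds point in opposite directions.
With opposite-parity carbons, two substituents on the same face are one axial and one equatorial; opposite faces give both axial or both equatorial.
Here the groups are axial/axial → opposite face → trans.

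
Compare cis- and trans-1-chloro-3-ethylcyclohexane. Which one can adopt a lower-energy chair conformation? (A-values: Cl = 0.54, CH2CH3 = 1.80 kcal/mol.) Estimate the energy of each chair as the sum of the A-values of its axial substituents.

cis

At 1,3 positions (parity same): cis → (e,e or a,a); trans → (a,e or e,a).
Best chair for cis: E = 0.00 kcal/mol; best chair for trans: E = 0.54 kcal/mol.
The cis isomer is lower by 0.54 kcal/mol.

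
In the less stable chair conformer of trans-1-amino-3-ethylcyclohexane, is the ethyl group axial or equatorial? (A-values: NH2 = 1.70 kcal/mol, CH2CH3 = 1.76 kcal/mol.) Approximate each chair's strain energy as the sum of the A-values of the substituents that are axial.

C1 and C3 have the same parity, so for the trans isomer the two substituents are one axial and one equatorial in each chair.
Chair I (amino axial, ethyl equatorial): E = 1.70 kcal/mol.
Chair II (amino equatorial, ethyl axial): E = 1.76 kcal/mol.
Chair II is the less stable (higher-energy) conformer, and in that chair the ethyl group is axial.

axial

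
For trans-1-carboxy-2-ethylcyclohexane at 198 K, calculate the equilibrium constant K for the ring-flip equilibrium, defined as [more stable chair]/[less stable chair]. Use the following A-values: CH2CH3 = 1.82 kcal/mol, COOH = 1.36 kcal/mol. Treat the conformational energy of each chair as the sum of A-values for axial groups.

K ≈ 3238

C1 and C2 have opposite parity, so for the trans isomer the two substituents are e,e in one chair and a,a in the other.
Chair I (ethyl axial, carboxyl axial): E = 3.18 kcal/mol; chair II (ethyl equatorial, carboxyl equatorial): E = 0.00 kcal/mol.
ΔG = 3.18 kcal/mol between the two chairs.
K = exp(ΔG/RT) with R = 1.987×10⁻³ kcal mol⁻¹ K⁻¹ and T = 198 K gives K ≈ 3.24e+03.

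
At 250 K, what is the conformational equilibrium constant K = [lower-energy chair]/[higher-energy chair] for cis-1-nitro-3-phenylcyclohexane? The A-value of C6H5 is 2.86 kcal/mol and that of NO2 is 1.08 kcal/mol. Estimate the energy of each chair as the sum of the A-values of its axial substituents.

K ≈ 2784

C1 and C3 have the same parity, so for the cis isomer the two substituents are e,e in one chair and a,a in the other.
Chair I (phenyl axial, nitro axial): E = 3.94 kcal/mol; chair II (phenyl equatorial, nitro equatorial): E = 0.00 kcal/mol.
ΔG = 3.94 kcal/mol between the two chairs.
K = exp(ΔG/RT) with R = 1.987×10⁻³ kcal mol⁻¹ K⁻¹ and T = 250 K gives K ≈ 2.78e+03.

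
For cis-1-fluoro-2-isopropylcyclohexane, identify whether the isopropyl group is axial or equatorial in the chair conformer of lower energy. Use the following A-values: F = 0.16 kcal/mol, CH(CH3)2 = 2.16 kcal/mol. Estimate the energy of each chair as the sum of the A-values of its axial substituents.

C1 and C2 have opposite parity, so for the cis isomer the two substituents are one axial and one equatorial in each chair.
Chair I (fluoro axial, isopropyl equatorial): E = 0.16 kcal/mol.
Chair II (fluoro equatorial, isopropyl axial): E = 2.16 kcal/mol.
Chair I is the more stable (lower-energy) conformer, and in that chair the isopropyl group is equatorial.

equatorial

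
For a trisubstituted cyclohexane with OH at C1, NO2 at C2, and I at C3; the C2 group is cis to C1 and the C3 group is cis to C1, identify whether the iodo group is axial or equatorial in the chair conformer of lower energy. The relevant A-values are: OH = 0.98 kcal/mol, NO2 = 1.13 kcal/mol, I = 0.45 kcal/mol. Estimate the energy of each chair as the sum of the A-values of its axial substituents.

Chair I (hydroxyl axial, nitro equatorial, iodo axial): E = 1.43 kcal/mol.
Chair II (hydroxyl equatorial, nitro axial, iodo equatorial): E = 1.13 kcal/mol.
Chair II is the more stable (lower-energy) conformer, and in that chair the iodo group is equatorial.

equatorial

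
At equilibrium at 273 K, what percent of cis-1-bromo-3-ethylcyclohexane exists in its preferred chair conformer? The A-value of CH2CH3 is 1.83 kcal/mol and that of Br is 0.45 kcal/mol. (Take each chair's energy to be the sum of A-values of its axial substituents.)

98.5%

C1 and C3 have the same parity, so for the cis isomer the two substituents are e,e in one chair and a,a in the other.
Chair I (ethyl axial, bromo axial): E = 2.28 kcal/mol; chair II (ethyl equatorial, bromo equatorial): E = 0.00 kcal/mol.
ΔG = 2.28 kcal/mol between the two chairs.
K = exp(ΔG/RT) with R = 1.987×10⁻³ kcal mol⁻¹ K⁻¹ and T = 273 K gives K ≈ 66.9.
Fraction in the lower-energy chair = K/(K+1) = 98.5%.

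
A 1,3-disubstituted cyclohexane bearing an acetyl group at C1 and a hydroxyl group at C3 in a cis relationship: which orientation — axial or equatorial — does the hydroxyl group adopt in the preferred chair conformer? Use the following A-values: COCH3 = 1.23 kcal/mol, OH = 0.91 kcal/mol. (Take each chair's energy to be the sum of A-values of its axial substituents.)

C1 and C3 have the same parity, so for the cis isomer the two substituents are e,e in one chair and a,a in the other.
Chair I (acetyl axial, hydroxyl axial): E = 2.14 kcal/mol.
Chair II (acetyl equatorial, hydroxyl equatorial): E = 0.00 kcal/mol.
Chair II is the more stable (lower-energy) conformer, and in that chair the hydroxyl group is equatorial.

equatorial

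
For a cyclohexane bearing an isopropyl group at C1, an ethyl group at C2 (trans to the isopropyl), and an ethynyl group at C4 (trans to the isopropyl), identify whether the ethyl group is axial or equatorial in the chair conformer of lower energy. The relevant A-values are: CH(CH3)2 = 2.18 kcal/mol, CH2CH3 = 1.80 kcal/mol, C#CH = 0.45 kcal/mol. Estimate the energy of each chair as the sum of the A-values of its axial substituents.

equatorial

Chair I (isopropyl axial, ethyl axial, ethynyl axial): E = 4.43 kcal/mol.
Chair II (isopropyl equatorial, ethyl equatorial, ethynyl equatorial): E = 0.00 kcal/mol.
Chair II is the more stable (lower-energy) conformer, and in that chair the ethyl group is equatorial.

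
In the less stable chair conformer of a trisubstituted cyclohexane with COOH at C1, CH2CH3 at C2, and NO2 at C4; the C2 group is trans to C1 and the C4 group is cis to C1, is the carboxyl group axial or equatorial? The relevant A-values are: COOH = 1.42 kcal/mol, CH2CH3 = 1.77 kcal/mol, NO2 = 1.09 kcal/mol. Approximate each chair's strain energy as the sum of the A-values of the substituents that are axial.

axial

Chair I (carboxyl axial, ethyl axial, nitro equatorial): E = 3.19 kcal/mol.
Chair II (carboxyl equatorial, ethyl equatorial, nitro axial): E = 1.09 kcal/mol.
Chair I is the less stable (higher-energy) conformer, and in that chair the carboxyl group is axial.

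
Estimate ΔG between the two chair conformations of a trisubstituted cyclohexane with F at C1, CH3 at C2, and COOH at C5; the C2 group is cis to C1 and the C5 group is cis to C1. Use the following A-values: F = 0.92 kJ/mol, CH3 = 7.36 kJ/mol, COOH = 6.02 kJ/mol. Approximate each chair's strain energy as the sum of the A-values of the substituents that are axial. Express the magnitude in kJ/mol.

0.42 kJ/mol

Chair I (fluoro axial, methyl equatorial, carboxyl axial): E = 6.94 kJ/mol.
Chair II (fluoro equatorial, methyl axial, carboxyl equatorial): E = 7.36 kJ/mol.
ΔE = 7.36 − 6.94 = 0.42 kJ/mol; chair I is more stable.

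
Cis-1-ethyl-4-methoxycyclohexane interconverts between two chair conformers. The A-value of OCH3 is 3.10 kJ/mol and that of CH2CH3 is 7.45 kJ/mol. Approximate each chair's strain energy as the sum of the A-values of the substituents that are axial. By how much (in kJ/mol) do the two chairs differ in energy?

C1 and C4 have opposite parity, so for the cis isomer the two substituents are one axial and one equatorial in each chair.
Chair I (methoxy axial, ethyl equatorial): E = 3.10 kJ/mol.
Chair II (methoxy equatorial, ethyl axial): E = 7.45 kJ/mol.
ΔE = 7.45 − 3.10 = 4.35 kJ/mol; chair I is more stable.

4.35 kJ/mol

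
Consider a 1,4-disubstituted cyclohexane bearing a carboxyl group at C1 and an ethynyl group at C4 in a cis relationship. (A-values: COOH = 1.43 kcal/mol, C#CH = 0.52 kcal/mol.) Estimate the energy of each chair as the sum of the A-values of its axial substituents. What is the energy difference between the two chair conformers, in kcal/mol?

0.91 kcal/mol

C1 and C4 have opposite parity, so for the cis isomer the two substituents are one axial and one equatorial in each chair.
Chair I (carboxyl axial, ethynyl equatorial): E = 1.43 kcal/mol.
Chair II (carboxyl equatorial, ethynyl axial): E = 0.52 kcal/mol.
ΔE = 1.43 − 0.52 = 0.91 kcal/mol; chair II is more stable.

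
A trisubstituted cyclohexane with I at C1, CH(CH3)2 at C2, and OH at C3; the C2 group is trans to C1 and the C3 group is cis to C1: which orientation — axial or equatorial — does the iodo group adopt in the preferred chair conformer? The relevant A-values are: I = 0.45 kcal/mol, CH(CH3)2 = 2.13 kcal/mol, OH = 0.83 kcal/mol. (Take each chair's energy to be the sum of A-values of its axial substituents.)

Chair I (iodo axial, isopropyl axial, hydroxyl axial): E = 3.41 kcal/mol.
Chair II (iodo equatorial, isopropyl equatorial, hydroxyl equatorial): E = 0.00 kcal/mol.
Chair II is the more stable (lower-energy) conformer, and in that chair the iodo group is equatorial.

equatorial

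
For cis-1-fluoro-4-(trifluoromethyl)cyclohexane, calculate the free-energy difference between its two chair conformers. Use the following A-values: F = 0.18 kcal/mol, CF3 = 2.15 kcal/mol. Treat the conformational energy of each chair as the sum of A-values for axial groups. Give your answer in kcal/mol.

C1 and C4 have opposite parity, so for the cis isomer the two substituents are one axial and one equatorial in each chair.
Chair I (fluoro axial, trifluoromethyl equatorial): E = 0.18 kcal/mol.
Chair II (fluoro equatorial, trifluoromethyl axial): E = 2.15 kcal/mol.
ΔE = 2.15 − 0.18 = 1.97 kcal/mol; chair I is more stable.

1.97 kcal/mol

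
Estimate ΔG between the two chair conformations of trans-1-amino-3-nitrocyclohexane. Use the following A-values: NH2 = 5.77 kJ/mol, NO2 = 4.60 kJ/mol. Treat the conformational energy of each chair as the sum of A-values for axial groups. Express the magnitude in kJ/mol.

1.17 kJ/mol

C1 and C3 have the same parity, so for the trans isomer the two substituents are one axial and one equatorial in each chair.
Chair I (amino axial, nitro equatorial): E = 5.77 kJ/mol.
Chair II (amino equatorial, nitro axial): E = 4.60 kJ/mol.
ΔE = 5.77 − 4.60 = 1.17 kJ/mol; chair II is more stable.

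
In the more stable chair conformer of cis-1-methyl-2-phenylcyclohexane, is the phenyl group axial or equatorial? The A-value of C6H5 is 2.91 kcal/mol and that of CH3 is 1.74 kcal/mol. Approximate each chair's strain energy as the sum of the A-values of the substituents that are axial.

C1 and C2 have opposite parity, so for the cis isomer the two substituents are one axial and one equatorial in each chair.
Chair I (phenyl axial, methyl equatorial): E = 2.91 kcal/mol.
Chair II (phenyl equatorial, methyl axial): E = 1.74 kcal/mol.
Chair II is the more stable (lower-energy) conformer, and in that chair the phenyl group is equatorial.

equatorial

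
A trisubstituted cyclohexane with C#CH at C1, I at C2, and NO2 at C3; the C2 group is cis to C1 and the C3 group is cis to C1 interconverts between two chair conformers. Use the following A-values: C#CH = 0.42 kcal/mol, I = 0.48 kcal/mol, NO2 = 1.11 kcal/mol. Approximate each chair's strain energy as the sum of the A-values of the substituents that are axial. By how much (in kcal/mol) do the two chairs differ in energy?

1.05 kcal/mol

Chair I (ethynyl axial, iodo equatorial, nitro axial): E = 1.53 kcal/mol.
Chair II (ethynyl equatorial, iodo axial, nitro equatorial): E = 0.48 kcal/mol.
ΔE = 1.53 − 0.48 = 1.05 kcal/mol; chair II is more stable.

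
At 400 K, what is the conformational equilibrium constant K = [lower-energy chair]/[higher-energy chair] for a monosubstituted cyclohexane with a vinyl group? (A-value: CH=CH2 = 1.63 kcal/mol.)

K ≈ 7.77

One chair has the vinyl group axial (E = 1.63 kcal/mol) and the other has it equatorial (E = 0).
ΔG = 1.63 kcal/mol between the two chairs.
K = exp(ΔG/RT) with R = 1.987×10⁻³ kcal mol⁻¹ K⁻¹ and T = 400 K gives K ≈ 7.77.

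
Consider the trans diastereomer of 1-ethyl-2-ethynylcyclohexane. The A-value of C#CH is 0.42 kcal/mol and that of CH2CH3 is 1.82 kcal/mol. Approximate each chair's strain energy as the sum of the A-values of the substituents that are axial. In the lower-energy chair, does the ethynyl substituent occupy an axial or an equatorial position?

equatorial

C1 and C2 have opposite parity, so for the trans isomer the two substituents are e,e in one chair and a,a in the other.
Chair I (ethynyl axial, ethyl axial): E = 2.24 kcal/mol.
Chair II (ethynyl equatorial, ethyl equatorial): E = 0.00 kcal/mol.
Chair II is the more stable (lower-energy) conformer, and in that chair the ethynyl group is equatorial.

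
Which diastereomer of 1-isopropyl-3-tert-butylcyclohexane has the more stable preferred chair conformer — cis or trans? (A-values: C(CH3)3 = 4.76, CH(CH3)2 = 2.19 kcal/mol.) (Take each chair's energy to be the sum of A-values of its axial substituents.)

cis

At 1,3 positions (parity same): cis → (e,e or a,a); trans → (a,e or e,a).
Best chair for cis: E = 0.00 kcal/mol; best chair for trans: E = 2.19 kcal/mol.
The cis isomer is lower by 2.19 kcal/mol.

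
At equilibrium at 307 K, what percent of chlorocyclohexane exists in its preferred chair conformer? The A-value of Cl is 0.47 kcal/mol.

One chair has the chloro group axial (E = 0.47 kcal/mol) and the other has it equatorial (E = 0).
ΔG = 0.47 kcal/mol between the two chairs.
K = exp(ΔG/RT) with R = 1.987×10⁻³ kcal mol⁻¹ K⁻¹ and T = 307 K gives K ≈ 2.16.
Fraction in the lower-energy chair = K/(K+1) = 68.4%.

68.4%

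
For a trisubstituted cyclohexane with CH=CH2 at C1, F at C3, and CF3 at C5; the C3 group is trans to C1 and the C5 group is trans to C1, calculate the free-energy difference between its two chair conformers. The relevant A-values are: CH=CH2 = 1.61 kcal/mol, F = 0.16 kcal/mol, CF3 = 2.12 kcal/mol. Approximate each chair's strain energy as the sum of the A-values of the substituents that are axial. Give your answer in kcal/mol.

0.67 kcal/mol

Chair I (vinyl axial, fluoro equatorial, trifluoromethyl equatorial): E = 1.61 kcal/mol.
Chair II (vinyl equatorial, fluoro axial, trifluoromethyl axial): E = 2.28 kcal/mol.
ΔE = 2.28 − 1.61 = 0.67 kcal/mol; chair I is more stable.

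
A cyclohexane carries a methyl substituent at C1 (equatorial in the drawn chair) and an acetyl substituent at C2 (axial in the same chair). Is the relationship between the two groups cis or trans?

cis

C1 and C2 have opposite parity, so their axial bonds point in opposite directions.
With opposite-parity carbons, two substituents on the same face are one axial and one equatorial; opposite faces give both axial or both equatorial.
Here the groups are equatorial/axial → same face → cis.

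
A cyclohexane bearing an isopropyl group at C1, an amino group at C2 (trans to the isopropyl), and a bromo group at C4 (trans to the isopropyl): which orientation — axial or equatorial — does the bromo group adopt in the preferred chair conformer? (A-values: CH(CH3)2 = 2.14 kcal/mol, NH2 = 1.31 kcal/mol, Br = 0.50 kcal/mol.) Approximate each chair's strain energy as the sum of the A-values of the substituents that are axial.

equatorial

Chair I (isopropyl axial, amino axial, bromo axial): E = 3.95 kcal/mol.
Chair II (isopropyl equatorial, amino equatorial, bromo equatorial): E = 0.00 kcal/mol.
Chair II is the more stable (lower-energy) conformer, and in that chair the bromo group is equatorial.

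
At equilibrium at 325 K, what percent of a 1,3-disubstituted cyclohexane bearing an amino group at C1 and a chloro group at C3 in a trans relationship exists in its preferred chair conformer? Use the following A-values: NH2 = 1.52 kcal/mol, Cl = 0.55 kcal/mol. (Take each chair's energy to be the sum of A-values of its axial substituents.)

C1 and C3 have the same parity, so for the trans isomer the two substituents are one axial and one equatorial in each chair.
Chair I (amino axial, chloro equatorial): E = 1.52 kcal/mol; chair II (amino equatorial, chloro axial): E = 0.55 kcal/mol.
ΔG = 0.97 kcal/mol between the two chairs.
K = exp(ΔG/RT) with R = 1.987×10⁻³ kcal mol⁻¹ K⁻¹ and T = 325 K gives K ≈ 4.49.
Fraction in the lower-energy chair = K/(K+1) = 81.8%.

81.8%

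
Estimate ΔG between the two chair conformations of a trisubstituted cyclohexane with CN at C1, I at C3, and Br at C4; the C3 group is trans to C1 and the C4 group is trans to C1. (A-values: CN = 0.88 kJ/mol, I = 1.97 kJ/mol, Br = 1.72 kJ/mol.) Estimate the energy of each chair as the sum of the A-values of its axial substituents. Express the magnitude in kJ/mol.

0.63 kJ/mol

Chair I (cyano axial, iodo equatorial, bromo axial): E = 2.60 kJ/mol.
Chair II (cyano equatorial, iodo axial, bromo equatorial): E = 1.97 kJ/mol.
ΔE = 2.60 − 1.97 = 0.63 kJ/mol; chair II is more stable.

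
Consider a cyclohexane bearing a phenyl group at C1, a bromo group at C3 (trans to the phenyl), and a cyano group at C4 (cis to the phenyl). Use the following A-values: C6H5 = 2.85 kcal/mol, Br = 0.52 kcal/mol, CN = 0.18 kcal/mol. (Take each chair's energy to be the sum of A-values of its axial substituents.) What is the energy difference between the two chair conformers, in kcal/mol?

Chair I (phenyl axial, bromo equatorial, cyano equatorial): E = 2.85 kcal/mol.
Chair II (phenyl equatorial, bromo axial, cyano axial): E = 0.70 kcal/mol.
ΔE = 2.85 − 0.70 = 2.15 kcal/mol; chair II is more stable.

2.15 kcal/mol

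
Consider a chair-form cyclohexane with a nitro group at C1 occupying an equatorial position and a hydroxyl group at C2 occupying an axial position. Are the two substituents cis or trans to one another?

cis

C1 and C2 have opposite parity, so their axial bonds point in opposite directions.
With opposite-parity carbons, two substituents on the same face are one axial and one equatorial; opposite faces give both axial or both equatorial.
Here the groups are equatorial/axial → same face → cis.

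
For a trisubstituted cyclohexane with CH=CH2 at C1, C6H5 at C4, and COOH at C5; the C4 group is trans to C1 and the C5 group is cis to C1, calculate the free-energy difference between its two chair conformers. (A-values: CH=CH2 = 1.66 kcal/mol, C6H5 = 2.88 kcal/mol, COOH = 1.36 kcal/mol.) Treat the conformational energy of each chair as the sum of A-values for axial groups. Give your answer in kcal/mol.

5.90 kcal/mol

Chair I (vinyl axial, phenyl axial, carboxyl axial): E = 5.90 kcal/mol.
Chair II (vinyl equatorial, phenyl equatorial, carboxyl equatorial): E = 0.00 kcal/mol.
ΔE = 5.90 − 0.00 = 5.90 kcal/mol; chair II is more stable.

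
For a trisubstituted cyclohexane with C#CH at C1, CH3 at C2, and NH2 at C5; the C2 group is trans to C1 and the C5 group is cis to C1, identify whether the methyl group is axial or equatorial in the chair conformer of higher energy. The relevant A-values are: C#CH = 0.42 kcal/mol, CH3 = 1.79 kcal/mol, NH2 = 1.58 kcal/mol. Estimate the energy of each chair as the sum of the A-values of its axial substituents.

axial

Chair I (ethynyl axial, methyl axial, amino axial): E = 3.79 kcal/mol.
Chair II (ethynyl equatorial, methyl equatorial, amino equatorial): E = 0.00 kcal/mol.
Chair I is the less stable (higher-energy) conformer, and in that chair the methyl group is axial.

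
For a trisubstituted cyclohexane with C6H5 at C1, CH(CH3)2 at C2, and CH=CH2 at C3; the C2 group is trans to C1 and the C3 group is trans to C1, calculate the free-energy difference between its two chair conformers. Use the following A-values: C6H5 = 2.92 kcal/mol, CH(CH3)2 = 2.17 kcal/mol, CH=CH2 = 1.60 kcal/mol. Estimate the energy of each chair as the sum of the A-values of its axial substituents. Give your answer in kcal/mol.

3.49 kcal/mol

Chair I (phenyl axial, isopropyl axial, vinyl equatorial): E = 5.09 kcal/mol.
Chair II (phenyl equatorial, isopropyl equatorial, vinyl axial): E = 1.60 kcal/mol.
ΔE = 5.09 − 1.60 = 3.49 kcal/mol; chair II is more stable.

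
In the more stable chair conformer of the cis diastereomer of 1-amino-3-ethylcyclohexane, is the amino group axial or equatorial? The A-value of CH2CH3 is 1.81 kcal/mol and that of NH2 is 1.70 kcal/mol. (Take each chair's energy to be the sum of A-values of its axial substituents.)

equatorial

C1 and C3 have the same parity, so for the cis isomer the two substituents are e,e in one chair and a,a in the other.
Chair I (ethyl axial, amino axial): E = 3.51 kcal/mol.
Chair II (ethyl equatorial, amino equatorial): E = 0.00 kcal/mol.
Chair II is the more stable (lower-energy) conformer, and in that chair the amino group is equatorial.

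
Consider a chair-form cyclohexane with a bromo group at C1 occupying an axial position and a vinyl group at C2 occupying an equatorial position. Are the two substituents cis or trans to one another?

C1 and C2 have opposite parity, so their axial bonds point in opposite directions.
With opposite-parity carbons, two substituents on the same face are one axial and one equatorial; opposite faces give both axial or both equatorial.
Here the groups are axial/equatorial → same face → cis.

cis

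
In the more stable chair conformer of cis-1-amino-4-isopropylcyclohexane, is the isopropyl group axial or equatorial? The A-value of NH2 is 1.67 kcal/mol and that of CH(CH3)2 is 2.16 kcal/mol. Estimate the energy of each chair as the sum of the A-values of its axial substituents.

C1 and C4 have opposite parity, so for the cis isomer the two substituents are one axial and one equatorial in each chair.
Chair I (amino axial, isopropyl equatorial): E = 1.67 kcal/mol.
Chair II (amino equatorial, isopropyl axial): E = 2.16 kcal/mol.
Chair I is the more stable (lower-energy) conformer, and in that chair the isopropyl group is equatorial.

equatorial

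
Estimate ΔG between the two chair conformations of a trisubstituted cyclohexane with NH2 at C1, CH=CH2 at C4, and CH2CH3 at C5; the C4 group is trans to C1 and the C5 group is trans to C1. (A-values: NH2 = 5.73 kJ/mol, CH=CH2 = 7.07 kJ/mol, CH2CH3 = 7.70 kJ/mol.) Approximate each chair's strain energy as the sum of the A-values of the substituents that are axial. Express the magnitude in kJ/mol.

Chair I (amino axial, vinyl axial, ethyl equatorial): E = 12.80 kJ/mol.
Chair II (amino equatorial, vinyl equatorial, ethyl axial): E = 7.70 kJ/mol.
ΔE = 12.80 − 7.70 = 5.10 kJ/mol; chair II is more stable.

5.10 kJ/mol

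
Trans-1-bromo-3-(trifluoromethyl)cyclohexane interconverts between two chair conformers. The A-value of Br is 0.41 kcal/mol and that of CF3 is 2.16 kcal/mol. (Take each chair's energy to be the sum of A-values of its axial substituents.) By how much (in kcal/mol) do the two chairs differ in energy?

C1 and C3 have the same parity, so for the trans isomer the two substituents are one axial and one equatorial in each chair.
Chair I (bromo axial, trifluoromethyl equatorial): E = 0.41 kcal/mol.
Chair II (bromo equatorial, trifluoromethyl axial): E = 2.16 kcal/mol.
ΔE = 2.16 − 0.41 = 1.75 kcal/mol; chair I is more stable.

1.75 kcal/mol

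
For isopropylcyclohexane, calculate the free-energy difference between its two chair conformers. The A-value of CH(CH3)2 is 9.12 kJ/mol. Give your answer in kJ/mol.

9.12 kJ/mol

A monosubstituted cyclohexane has one chair with the isopropyl group axial (E = A = 9.12 kJ/mol) and one with it equatorial (E = 0).
ΔE = 9.12 − 0 = 9.12 kJ/mol.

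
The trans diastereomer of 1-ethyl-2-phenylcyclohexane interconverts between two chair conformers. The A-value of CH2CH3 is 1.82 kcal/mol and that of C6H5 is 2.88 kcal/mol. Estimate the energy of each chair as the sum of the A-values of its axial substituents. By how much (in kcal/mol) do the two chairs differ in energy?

C1 and C2 have opposite parity, so for the trans isomer the two substituents are e,e in one chair and a,a in the other.
Chair I (ethyl axial, phenyl axial): E = 4.70 kcal/mol.
Chair II (ethyl equatorial, phenyl equatorial): E = 0.00 kcal/mol.
ΔE = 4.70 − 0.00 = 4.70 kcal/mol; chair II is more stable.

4.70 kcal/mol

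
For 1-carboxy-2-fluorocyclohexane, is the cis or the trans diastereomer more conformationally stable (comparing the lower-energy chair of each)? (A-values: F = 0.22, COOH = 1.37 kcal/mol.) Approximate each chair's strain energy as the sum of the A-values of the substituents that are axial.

At 1,2 positions (parity opposite): cis → (a,e or e,a); trans → (e,e or a,a).
Best chair for cis: E = 0.22 kcal/mol; best chair for trans: E = 0.00 kcal/mol.
The trans isomer is lower by 0.22 kcal/mol.

trans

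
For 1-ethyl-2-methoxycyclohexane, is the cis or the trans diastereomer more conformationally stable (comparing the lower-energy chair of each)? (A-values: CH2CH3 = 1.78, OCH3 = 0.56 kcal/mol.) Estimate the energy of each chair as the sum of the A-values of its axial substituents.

At 1,2 positions (parity opposite): cis → (a,e or e,a); trans → (e,e or a,a).
Best chair for cis: E = 0.56 kcal/mol; best chair for trans: E = 0.00 kcal/mol.
The trans isomer is lower by 0.56 kcal/mol.

trans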